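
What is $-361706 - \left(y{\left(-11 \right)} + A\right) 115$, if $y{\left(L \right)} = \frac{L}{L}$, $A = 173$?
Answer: $-381716$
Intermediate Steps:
$y{\left(L \right)} = 1$
$-361706 - \left(y{\left(-11 \right)} + A\right) 115 = -361706 - \left(1 + 173\right) 115 = -361706 - 174 \cdot 115 = -361706 - 20010 = -381716$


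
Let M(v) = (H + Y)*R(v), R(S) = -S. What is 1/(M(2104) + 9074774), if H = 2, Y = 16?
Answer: 1/9036902 ≈ 1.1066e-7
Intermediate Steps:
M(v) = -18*v (M(v) = (2 + 16)*(-v) = 18*(-v) = -18*v)
1/(M(2104) + 9074774) = 1/(-18*2104 + 9074774) = 1/(-37872 + 9074774) = 1/9036902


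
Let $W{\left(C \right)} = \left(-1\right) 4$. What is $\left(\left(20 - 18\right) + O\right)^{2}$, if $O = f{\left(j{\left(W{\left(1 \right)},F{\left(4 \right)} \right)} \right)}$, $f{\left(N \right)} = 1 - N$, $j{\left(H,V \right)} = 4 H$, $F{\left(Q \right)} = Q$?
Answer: $361$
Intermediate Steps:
$W{\left(C \right)} = -4$
$O = 17$ ($O = 1 - 4 \left(-4\right) = 1 - -16 = 1 + 16 = 17$)
$\left(\left(20 - 18\right) + O\right)^{2} = \left(\left(20 - 18\right) + 17\right)^{2} = \left(2 + 17\right)^{2} = 19^{2} = 361$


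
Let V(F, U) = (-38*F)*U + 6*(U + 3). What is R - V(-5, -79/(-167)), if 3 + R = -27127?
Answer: -4549200/167 ≈ -27241.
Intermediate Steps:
R = -27130 (R = -3 - 27127 = -27130)
V(F, U) = 18 + 6*U - 38*F*U (V(F, U) = -38*F*U + 6*(3 + U) = -38*F*U + (18 + 6*U) = 18 + 6*U - 38*F*U)
R - V(-5, -79/(-167)) = -27130 - (18 + 6*(-79/(-167)) - 38*(-5)*(-79/(-167))) = -27130 - (18 + 6*(-79*(-1/167)) - 38*(-5)*(-79*(-1/167))) = -27130 - (18 + 6*(79/167) - 38*(-5)*79/167) = -27130 - (18 + 474/167 + 15010/167) = -27130 - 1*18490/167 = -27130 - 18490/167 = -4549200/167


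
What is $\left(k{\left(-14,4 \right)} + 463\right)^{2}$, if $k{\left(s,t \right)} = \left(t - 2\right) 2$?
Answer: $218089$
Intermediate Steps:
$k{\left(s,t \right)} = -4 + 2 t$ ($k{\left(s,t \right)} = \left(-2 + t\right) 2 = -4 + 2 t$)
$\left(k{\left(-14,4 \right)} + 463\right)^{2} = \left(\left(-4 + 2 \cdot 4\right) + 463\right)^{2} = \left(\left(-4 + 8\right) + 463\right)^{2} = \left(4 + 463\right)^{2} = 467^{2} = 218089$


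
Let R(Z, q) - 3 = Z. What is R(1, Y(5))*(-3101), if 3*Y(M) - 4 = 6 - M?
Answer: -12404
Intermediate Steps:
Y(M) = 10/3 - M/3 (Y(M) = 4/3 + (6 - M)/3 = 4/3 + (2 - M/3) = 10/3 - M/3)
R(Z, q) = 3 + Z
R(1, Y(5))*(-3101) = (3 + 1)*(-3101) = 4*(-3101) = -12404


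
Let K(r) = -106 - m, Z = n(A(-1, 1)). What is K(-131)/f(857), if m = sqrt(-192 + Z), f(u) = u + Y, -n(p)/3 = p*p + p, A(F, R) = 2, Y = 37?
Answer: -53/447 - I*sqrt(210)/894 ≈ -0.11857 - 0.01621*I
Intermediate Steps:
n(p) = -3*p - 3*p**2 (n(p) = -3*(p*p + p) = -3*(p**2 + p) = -3*(p + p**2) = -3*p - 3*p**2)
f(u) = 37 + u (f(u) = u + 37 = 37 + u)
Z = -18 (Z = -3*2*(1 + 2) = -3*2*3 = -18)
m = I*sqrt(210) (m = sqrt(-192 - 18) = sqrt(-210) = I*sqrt(210) ≈ 14.491*I)
K(r) = -106 - I*sqrt(210)
K(-131)/f(857) = (-106 - I*sqrt(210))/(37 + 857) = (-106 - I*sqrt(210))/894 = (-106 - I*sqrt(210))*(1/894) = -53/447 - I*sqrt(210)/894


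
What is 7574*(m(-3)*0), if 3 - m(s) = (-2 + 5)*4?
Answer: 0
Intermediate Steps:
m(s) = -9 (m(s) = 3 - (-2 + 5)*4 = 3 - 3*4 = 3 - 1*12 = 3 - 12 = -9)
7574*(m(-3)*0) = 7574*(-9*0) = 7574*0 = 0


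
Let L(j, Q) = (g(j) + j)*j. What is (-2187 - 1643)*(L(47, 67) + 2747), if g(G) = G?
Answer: -27441950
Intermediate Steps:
L(j, Q) = 2*j² (L(j, Q) = (j + j)*j = (2*j)*j = 2*j²)
(-2187 - 1643)*(L(47, 67) + 2747) = (-2187 - 1643)*(2*47² + 2747) = -3830*(2*2209 + 2747) = -3830*(4418 + 2747) = -3830*7165 = -27441950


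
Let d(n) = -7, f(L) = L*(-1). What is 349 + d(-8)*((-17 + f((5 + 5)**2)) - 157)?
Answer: 2267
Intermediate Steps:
f(L) = -L
349 + d(-8)*((-17 + f((5 + 5)**2)) - 157) = 349 - 7*((-17 - (5 + 5)**2) - 157) = 349 - 7*((-17 - 1*10**2) - 157) = 349 - 7*((-17 - 1*100) - 157) = 349 - 7*((-17 - 100) - 157) = 349 - 7*(-117 - 157) = 349 - 7*(-274) = 349 + 1918 = 2267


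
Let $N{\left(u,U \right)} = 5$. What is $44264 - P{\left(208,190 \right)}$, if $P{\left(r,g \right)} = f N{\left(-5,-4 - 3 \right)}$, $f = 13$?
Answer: $44199$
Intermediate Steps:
$P{\left(r,g \right)} = 65$ ($P{\left(r,g \right)} = 13 \cdot 5 = 65$)
$44264 - P{\left(208,190 \right)} = 44264 - 65 = 44199$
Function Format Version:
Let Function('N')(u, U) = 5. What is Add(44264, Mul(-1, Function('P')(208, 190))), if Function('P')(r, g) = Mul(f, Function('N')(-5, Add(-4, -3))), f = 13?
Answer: 44199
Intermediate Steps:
Function('P')(r, g) = 65 (Function('P')(r, g) = Mul(13, 5) = 65)
Add(44264, Mul(-1, Function('P')(208, 190))) = Add(44264, Mul(-1, 65)) = Add(44264, -65) = 44199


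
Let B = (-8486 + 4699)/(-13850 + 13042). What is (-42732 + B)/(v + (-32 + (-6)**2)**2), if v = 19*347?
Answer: -34523669/5340072 ≈ -6.4650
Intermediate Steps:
B = 3787/808 (B = -3787/(-808) = -3787*(-1/808) = 3787/808 ≈ 4.6869)
v = 6593
(-42732 + B)/(v + (-32 + (-6)**2)**2) = (-42732 + 3787/808)/(6593 + (-32 + (-6)**2)**2) = -34523669/(808*(6593 + (-32 + 36)**2)) = -34523669/(808*(6593 + 4**2)) = -34523669/(808*(6593 + 16)) = -34523669/808/6609 = -34523669/808*1/6609 = -34523669/5340072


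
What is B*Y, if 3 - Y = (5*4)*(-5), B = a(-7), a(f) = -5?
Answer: -515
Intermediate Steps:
B = -5
Y = 103 (Y = 3 - 5*4*(-5) = 3 - 20*(-5) = 3 - 1*(-100) = 3 + 100 = 103)
B*Y = -5*103 = -515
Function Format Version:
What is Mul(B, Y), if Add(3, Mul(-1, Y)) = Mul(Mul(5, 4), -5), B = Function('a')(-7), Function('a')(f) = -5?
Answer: -515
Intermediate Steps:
B = -5
Y = 103 (Y = Add(3, Mul(-1, Mul(Mul(5, 4), -5))) = Add(3, Mul(-1, Mul(20, -5))) = Add(3, Mul(-1, -100)) = Add(3, 100) = 103)
Mul(B, Y) = Mul(-5, 103) = -515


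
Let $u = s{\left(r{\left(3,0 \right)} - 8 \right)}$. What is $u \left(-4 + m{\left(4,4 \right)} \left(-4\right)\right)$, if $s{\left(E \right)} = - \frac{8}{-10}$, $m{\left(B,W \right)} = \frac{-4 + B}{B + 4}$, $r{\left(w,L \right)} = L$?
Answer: $- \frac{16}{5} \approx -3.2$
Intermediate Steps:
$m{\left(B,W \right)} = \frac{-4 + B}{4 + B}$
$s{\left(E \right)} = \frac{4}{5}$ ($s{\left(E \right)} = \left(-8\right) \left(- \frac{1}{10}\right) = \frac{4}{5}$)
$u = \frac{4}{5} \approx 0.8$
$u \left(-4 + m{\left(4,4 \right)} \left(-4\right)\right) = \frac{4 \left(-4 + \frac{-4 + 4}{4 + 4} \left(-4\right)\right)}{5} = \frac{4 \left(-4 + \frac{1}{8} \cdot 0 \left(-4\right)\right)}{5} = \frac{4 \left(-4 + 0 \left(-4\right)\right)}{5} = \frac{4 \left(-4 + 0\right)}{5} = \frac{4}{5} \left(-4\right) = - \frac{16}{5}$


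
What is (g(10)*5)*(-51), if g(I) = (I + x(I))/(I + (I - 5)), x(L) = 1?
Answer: -187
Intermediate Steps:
g(I) = (1 + I)/(-5 + 2*I) (g(I) = (I + 1)/(I + (I - 5)) = (1 + I)/(I + (-5 + I)) = (1 + I)/(-5 + 2*I))
(g(10)*5)*(-51) = (((1 + 10)/(-5 + 2*10))*5)*(-51) = ((11/(-5 + 20))*5)*(-51) = ((11/15)*5)*(-51) = (11/3)*(-51) = -187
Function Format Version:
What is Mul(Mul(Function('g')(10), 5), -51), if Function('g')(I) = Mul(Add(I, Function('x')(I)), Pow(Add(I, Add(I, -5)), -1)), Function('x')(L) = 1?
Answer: -187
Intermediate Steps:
Function('g')(I) = Mul(Pow(Add(-5, Mul(2, I)), -1), Add(1, I)) (Function('g')(I) = Mul(Add(I, 1), Pow(Add(I, Add(I, -5)), -1)) = Mul(Add(1, I), Pow(Add(I, Add(-5, I)), -1)) = Mul(Add(1, I), Pow(Add(-5, Mul(2, I)), -1)) = Mul(Pow(Add(-5, Mul(2, I)), -1), Add(1, I)))
Mul(Mul(Function('g')(10), 5), -51) = Mul(Mul(Mul(Pow(Add(-5, Mul(2, 10)), -1), Add(1, 10)), 5), -51) = Mul(Mul(Mul(Pow(Add(-5, 20), -1), 11), 5), -51) = Mul(Mul(Mul(Pow(15, -1), 11), 5), -51) = Mul(Mul(Mul(Rational(1, 15), 11), 5), -51) = Mul(Mul(Rational(11, 15), 5), -51) = Mul(Rational(11, 3), -51) = -187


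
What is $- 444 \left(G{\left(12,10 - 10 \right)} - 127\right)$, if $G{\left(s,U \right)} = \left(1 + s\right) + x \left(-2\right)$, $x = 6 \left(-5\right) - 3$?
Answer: $21312$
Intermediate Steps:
$x = -33$ ($x = -30 - 3 = -33$)
$G{\left(s,U \right)} = 67 + s$ ($G{\left(s,U \right)} = \left(1 + s\right) - -66 = \left(1 + s\right) + 66 = 67 + s$)
$- 444 \left(G{\left(12,10 - 10 \right)} - 127\right) = - 444 \left(\left(67 + 12\right) - 127\right) = - 444 \left(79 - 127\right) = \left(-444\right) \left(-48\right) = 21312$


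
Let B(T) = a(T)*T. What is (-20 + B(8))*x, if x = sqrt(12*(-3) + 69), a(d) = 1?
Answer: -12*sqrt(33) ≈ -68.935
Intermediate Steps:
x = sqrt(33) (x = sqrt(-36 + 69) = sqrt(33) ≈ 5.7446)
B(T) = T (B(T) = 1*T = T)
(-20 + B(8))*x = (-20 + 8)*sqrt(33) = -12*sqrt(33)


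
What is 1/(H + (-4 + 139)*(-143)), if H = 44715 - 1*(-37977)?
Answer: 1/63387 ≈ 1.5776e-5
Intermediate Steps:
H = 82692 (H = 44715 + 37977 = 82692)
1/(H + (-4 + 139)*(-143)) = 1/(82692 + (-4 + 139)*(-143)) = 1/(82692 + 135*(-143)) = 1/(82692 - 19305) = 1/63387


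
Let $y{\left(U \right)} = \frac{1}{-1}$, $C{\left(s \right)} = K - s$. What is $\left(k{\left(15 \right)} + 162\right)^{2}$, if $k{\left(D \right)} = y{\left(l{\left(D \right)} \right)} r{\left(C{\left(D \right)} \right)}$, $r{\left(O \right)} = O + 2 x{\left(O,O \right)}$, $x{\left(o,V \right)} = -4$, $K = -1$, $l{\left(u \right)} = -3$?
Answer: $34596$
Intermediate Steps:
$C{\left(s \right)} = -1 - s$
$y{\left(U \right)} = -1$
$r{\left(O \right)} = -8 + O$ ($r{\left(O \right)} = O + 2 \left(-4\right) = O - 8 = -8 + O$)
$k{\left(D \right)} = 9 + D$ ($k{\left(D \right)} = - (-8 - \left(1 + D\right)) = - (-9 - D) = 9 + D$)
$\left(k{\left(15 \right)} + 162\right)^{2} = \left(\left(9 + 15\right) + 162\right)^{2} = \left(24 + 162\right)^{2} = 186^{2} = 34596$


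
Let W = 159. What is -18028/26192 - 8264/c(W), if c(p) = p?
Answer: -54829285/1041132 ≈ -52.663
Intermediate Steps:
-18028/26192 - 8264/c(W) = -18028/26192 - 8264/159 = -18028*1/26192 - 8264*1/159 = -4507/6548 - 8264/159 = -54829285/1041132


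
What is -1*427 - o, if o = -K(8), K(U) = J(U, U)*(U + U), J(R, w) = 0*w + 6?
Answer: -331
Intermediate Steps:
J(R, w) = 6 (J(R, w) = 0 + 6 = 6)
K(U) = 12*U (K(U) = 6*(U + U) = 6*(2*U) = 12*U)
o = -96 (o = -12*8 = -1*96 = -96)
-1*427 - o = -1*427 - 1*(-96) = -427 + 96 = -331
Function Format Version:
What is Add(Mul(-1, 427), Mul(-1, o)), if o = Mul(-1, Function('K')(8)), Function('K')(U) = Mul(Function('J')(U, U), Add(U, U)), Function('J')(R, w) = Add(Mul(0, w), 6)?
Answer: -331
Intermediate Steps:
Function('J')(R, w) = 6 (Function('J')(R, w) = Add(0, 6) = 6)
Function('K')(U) = Mul(12, U) (Function('K')(U) = Mul(6, Add(U, U)) = Mul(6, Mul(2, U)) = Mul(12, U))
o = -96 (o = Mul(-1, Mul(12, 8)) = Mul(-1, 96) = -96)
Add(Mul(-1, 427), Mul(-1, o)) = Add(Mul(-1, 427), Mul(-1, -96)) = Add(-427, 96) = -331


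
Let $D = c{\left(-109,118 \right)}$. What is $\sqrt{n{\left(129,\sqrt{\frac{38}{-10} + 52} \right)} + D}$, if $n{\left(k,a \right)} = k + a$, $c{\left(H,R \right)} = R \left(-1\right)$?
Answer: $\frac{\sqrt{275 + 5 \sqrt{1205}}}{5} \approx 4.2359$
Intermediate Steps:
$c{\left(H,R \right)} = - R$
$n{\left(k,a \right)} = a + k$
$D = -118$ ($D = \left(-1\right) 118 = -118$)
$\sqrt{n{\left(129,\sqrt{\frac{38}{-10} + 52} \right)} + D} = \sqrt{\left(\sqrt{\frac{38}{-10} + 52} + 129\right) - 118} = \sqrt{\left(\sqrt{38 \left(- \frac{1}{10}\right) + 52} + 129\right) - 118} = \sqrt{\left(\sqrt{- \frac{19}{5} + 52} + 129\right) - 118} = \sqrt{\left(\sqrt{\frac{241}{5}} + 129\right) - 118} = \sqrt{\left(\frac{\sqrt{1205}}{5} + 129\right) - 118} = \sqrt{\left(129 + \frac{\sqrt{1205}}{5}\right) - 118} = \sqrt{11 + \frac{\sqrt{1205}}{5}}$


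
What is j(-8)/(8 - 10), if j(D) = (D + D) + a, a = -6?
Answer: 11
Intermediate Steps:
j(D) = -6 + 2*D (j(D) = (D + D) - 6 = 2*D - 6 = -6 + 2*D)
j(-8)/(8 - 10) = (-6 + 2*(-8))/(8 - 10) = (-6 - 16)/(-2) = -22*(-½) = 11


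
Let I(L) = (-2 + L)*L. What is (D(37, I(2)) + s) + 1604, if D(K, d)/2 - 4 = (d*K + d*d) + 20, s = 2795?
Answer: 4447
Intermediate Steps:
I(L) = L*(-2 + L)
D(K, d) = 48 + 2*d**2 + 2*K*d (D(K, d) = 8 + 2*((d*K + d*d) + 20) = 8 + 2*((K*d + d**2) + 20) = 8 + 2*((d**2 + K*d) + 20) = 8 + 2*(20 + d**2 + K*d) = 8 + (40 + 2*d**2 + 2*K*d) = 48 + 2*d**2 + 2*K*d)
(D(37, I(2)) + s) + 1604 = ((48 + 2*(2*(-2 + 2))**2 + 2*37*(2*(-2 + 2))) + 2795) + 1604 = ((48 + 2*(2*0)**2 + 2*37*(2*0)) + 2795) + 1604 = ((48 + 2*0**2 + 2*37*0) + 2795) + 1604 = ((48 + 2*0 + 0) + 2795) + 1604 = ((48 + 0 + 0) + 2795) + 1604 = (48 + 2795) + 1604 = 2843 + 1604 = 4447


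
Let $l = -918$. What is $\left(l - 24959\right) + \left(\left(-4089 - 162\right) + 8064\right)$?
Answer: $-22064$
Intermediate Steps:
$\left(l - 24959\right) + \left(\left(-4089 - 162\right) + 8064\right) = \left(-918 - 24959\right) + \left(\left(-4089 - 162\right) + 8064\right) = -25877 + \left(-4251 + 8064\right) = -25877 + 3813 = -22064$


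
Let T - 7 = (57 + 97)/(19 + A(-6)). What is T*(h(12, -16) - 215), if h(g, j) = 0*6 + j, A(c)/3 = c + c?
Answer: 8085/17 ≈ 475.59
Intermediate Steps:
A(c) = 6*c (A(c) = 3*(c + c) = 3*(2*c) = 6*c)
h(g, j) = j (h(g, j) = 0 + j = j)
T = -35/17 (T = 7 + (57 + 97)/(19 + 6*(-6)) = 7 + 154/(19 - 36) = 7 + 154/(-17) = 7 + 154*(-1/17) = 7 - 154/17 = -35/17 ≈ -2.0588)
T*(h(12, -16) - 215) = -35*(-16 - 215)/17 = -35/17*(-231) = 8085/17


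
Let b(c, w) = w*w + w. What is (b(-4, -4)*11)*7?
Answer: 924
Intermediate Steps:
b(c, w) = w + w² (b(c, w) = w² + w = w + w²)
(b(-4, -4)*11)*7 = (-4*(1 - 4)*11)*7 = (-4*(-3)*11)*7 = (12*11)*7 = 132*7 = 924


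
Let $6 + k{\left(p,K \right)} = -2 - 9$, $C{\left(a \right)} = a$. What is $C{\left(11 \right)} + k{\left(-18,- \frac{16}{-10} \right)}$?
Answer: $-6$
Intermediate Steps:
$k{\left(p,K \right)} = -17$ ($k{\left(p,K \right)} = -6 - 11 = -17$)
$C{\left(11 \right)} + k{\left(-18,- \frac{16}{-10} \right)} = 11 - 17 = -6$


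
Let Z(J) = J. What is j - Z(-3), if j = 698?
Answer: 701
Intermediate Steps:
j - Z(-3) = 698 - 1*(-3) = 698 + 3 = 701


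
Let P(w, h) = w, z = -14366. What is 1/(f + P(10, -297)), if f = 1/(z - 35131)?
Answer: 49497/494969 ≈ 0.10000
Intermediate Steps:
f = -1/49497 (f = 1/(-14366 - 35131) = 1/(-49497) = -1/49497 ≈ -2.0203e-5)
1/(f + P(10, -297)) = 1/(-1/49497 + 10) = 1/(494969/49497) = 49497/494969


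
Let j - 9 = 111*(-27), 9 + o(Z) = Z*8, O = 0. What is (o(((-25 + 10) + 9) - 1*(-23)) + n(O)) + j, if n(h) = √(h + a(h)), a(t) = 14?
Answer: -2861 + √14 ≈ -2857.3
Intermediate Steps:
o(Z) = -9 + 8*Z (o(Z) = -9 + Z*8 = -9 + 8*Z)
n(h) = √(14 + h) (n(h) = √(h + 14) = √(14 + h))
j = -2988 (j = 9 + 111*(-27) = 9 - 2997 = -2988)
(o(((-25 + 10) + 9) - 1*(-23)) + n(O)) + j = ((-9 + 8*(((-25 + 10) + 9) - 1*(-23))) + √(14 + 0)) - 2988 = ((-9 + 8*((-15 + 9) + 23)) + √14) - 2988 = ((-9 + 8*(-6 + 23)) + √14) - 2988 = ((-9 + 8*17) + √14) - 2988 = ((-9 + 136) + √14) - 2988 = (127 + √14) - 2988 = -2861 + √14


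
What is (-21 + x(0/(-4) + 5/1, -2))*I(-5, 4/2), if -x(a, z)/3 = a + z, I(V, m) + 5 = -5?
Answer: 300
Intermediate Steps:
I(V, m) = -10 (I(V, m) = -5 - 5 = -10)
x(a, z) = -3*a - 3*z (x(a, z) = -3*(a + z) = -3*a - 3*z)
(-21 + x(0/(-4) + 5/1, -2))*I(-5, 4/2) = (-21 + (-3*(0/(-4) + 5/1) - 3*(-2)))*(-10) = (-21 + (-3*(0*(-1/4) + 5*1) + 6))*(-10) = (-21 + (-3*(0 + 5) + 6))*(-10) = (-21 + (-3*5 + 6))*(-10) = (-21 + (-15 + 6))*(-10) = (-21 - 9)*(-10) = -30*(-10) = 300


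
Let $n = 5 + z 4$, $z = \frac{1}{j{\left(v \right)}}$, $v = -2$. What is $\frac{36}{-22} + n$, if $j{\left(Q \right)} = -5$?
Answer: $\frac{141}{55} \approx 2.5636$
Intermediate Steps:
$z = - \frac{1}{5}$ ($z = \frac{1}{-5} = - \frac{1}{5} \approx -0.2$)
$n = \frac{21}{5}$ ($n = 5 - \frac{4}{5} = \frac{21}{5} \approx 4.2$)
$\frac{36}{-22} + n = \frac{36}{-22} + \frac{21}{5} = 36 \left(- \frac{1}{22}\right) + \frac{21}{5} = - \frac{18}{11} + \frac{21}{5} = \frac{141}{55}$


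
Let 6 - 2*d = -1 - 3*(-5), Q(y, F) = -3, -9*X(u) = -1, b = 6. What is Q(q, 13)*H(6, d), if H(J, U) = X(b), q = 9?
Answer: -1/3 ≈ -0.33333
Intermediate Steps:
X(u) = 1/9 (X(u) = -1/9*(-1) = 1/9)
d = -4 (d = 3 - (-1 - 3*(-5))/2 = 3 - (-1 + 15)/2 = 3 - 1/2*14 = 3 - 7 = -4)
H(J, U) = 1/9
Q(q, 13)*H(6, d) = -3*1/9 = -1/3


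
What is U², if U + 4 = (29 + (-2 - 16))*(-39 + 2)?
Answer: 168921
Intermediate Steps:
U = -411 (U = -4 + (29 + (-2 - 16))*(-39 + 2) = -4 + (29 - 18)*(-37) = -4 + 11*(-37) = -4 - 407 = -411)
U² = (-411)² = 168921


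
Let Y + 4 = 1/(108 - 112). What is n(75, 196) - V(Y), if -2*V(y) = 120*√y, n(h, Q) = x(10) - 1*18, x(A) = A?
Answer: -8 + 30*I*√17 ≈ -8.0 + 123.69*I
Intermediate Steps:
Y = -17/4 (Y = -4 + 1/(108 - 112) = -4 + 1/(-4) = -4 - ¼ = -17/4 ≈ -4.2500)
n(h, Q) = -8 (n(h, Q) = 10 - 1*18 = 10 - 18 = -8)
V(y) = -60*√y
n(75, 196) - V(Y) = -8 - (-60)*√(-17/4) = -8 - (-60)*I*√17/2 = -8 - (-30)*I*√17 = -8 + 30*I*√17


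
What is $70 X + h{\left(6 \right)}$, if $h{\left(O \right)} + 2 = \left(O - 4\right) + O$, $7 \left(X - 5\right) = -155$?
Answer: $-1194$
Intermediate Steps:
$X = - \frac{120}{7}$ ($X = 5 + \frac{1}{7} \left(-155\right) = 5 - \frac{155}{7} = - \frac{120}{7} \approx -17.143$)
$h{\left(O \right)} = -6 + 2 O$ ($h{\left(O \right)} = -2 + \left(\left(O - 4\right) + O\right) = -2 + \left(\left(-4 + O\right) + O\right) = -2 + \left(-4 + 2 O\right) = -6 + 2 O$)
$70 X + h{\left(6 \right)} = 70 \left(- \frac{120}{7}\right) + \left(-6 + 2 \cdot 6\right) = -1200 + \left(-6 + 12\right) = -1200 + 6 = -1194$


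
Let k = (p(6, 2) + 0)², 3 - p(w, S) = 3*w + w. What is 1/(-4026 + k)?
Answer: -1/3585 ≈ -0.00027894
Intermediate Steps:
p(w, S) = 3 - 4*w (p(w, S) = 3 - (3*w + w) = 3 - 4*w)
k = 441 (k = ((3 - 4*6) + 0)² = ((3 - 24) + 0)² = (-21 + 0)² = (-21)² = 441)
1/(-4026 + k) = 1/(-4026 + 441) = 1/(-3585) = -1/3585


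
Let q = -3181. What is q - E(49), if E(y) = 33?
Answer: -3214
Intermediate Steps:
q - E(49) = -3181 - 1*33 = -3181 - 33 = -3214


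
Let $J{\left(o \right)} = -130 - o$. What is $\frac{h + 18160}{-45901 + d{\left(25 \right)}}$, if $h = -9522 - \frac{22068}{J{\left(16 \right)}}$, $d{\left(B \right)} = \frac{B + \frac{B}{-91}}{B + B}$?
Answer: $- \frac{29193164}{152458529} \approx -0.19148$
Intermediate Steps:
$d{\left(B \right)} = \frac{45}{91}$ ($d{\left(B \right)} = \frac{B + B \left(- \frac{1}{91}\right)}{2 B} = \left(B - \frac{B}{91}\right) \frac{1}{2 B} = \frac{90 B}{91} \frac{1}{2 B} = \frac{45}{91}$)
$h = - \frac{684072}{73}$ ($h = -9522 - \frac{22068}{-130 - 16} = -9522 - \frac{22068}{-146} = -9522 - 22068 \left(- \frac{1}{146}\right) = -9522 - - \frac{11034}{73} = -9522 + \frac{11034}{73} = - \frac{684072}{73} \approx -9370.8$)
$\frac{h + 18160}{-45901 + d{\left(25 \right)}} = \frac{- \frac{684072}{73} + 18160}{-45901 + \frac{45}{91}} = \frac{641608}{73 \left(- \frac{4176946}{91}\right)} = \frac{641608}{73} \left(- \frac{91}{4176946}\right) = - \frac{29193164}{152458529}$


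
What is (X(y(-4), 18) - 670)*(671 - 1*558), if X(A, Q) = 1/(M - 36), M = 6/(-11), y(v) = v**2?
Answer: -30436663/402 ≈ -75713.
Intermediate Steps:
M = -6/11 (M = 6*(-1/11) = -6/11 ≈ -0.54545)
X(A, Q) = -11/402 (X(A, Q) = 1/(-6/11 - 36) = 1/(-402/11) = -11/402)
(X(y(-4), 18) - 670)*(671 - 1*558) = (-11/402 - 670)*(671 - 1*558) = -269351*(671 - 558)/402 = -269351/402*113 = -30436663/402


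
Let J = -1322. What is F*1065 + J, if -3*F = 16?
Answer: -7002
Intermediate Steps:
F = -16/3 (F = -⅓*16 = -16/3 ≈ -5.3333)
F*1065 + J = -16/3*1065 - 1322 = -5680 - 1322 = -7002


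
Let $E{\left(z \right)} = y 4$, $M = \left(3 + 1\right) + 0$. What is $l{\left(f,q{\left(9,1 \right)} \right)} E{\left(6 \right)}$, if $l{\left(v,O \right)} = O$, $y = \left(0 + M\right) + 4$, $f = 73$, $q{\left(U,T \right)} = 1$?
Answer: $32$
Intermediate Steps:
$M = 4$ ($M = 4 + 0 = 4$)
$y = 8$ ($y = \left(0 + 4\right) + 4 = 4 + 4 = 8$)
$E{\left(z \right)} = 32$ ($E{\left(z \right)} = 8 \cdot 4 = 32$)
$l{\left(f,q{\left(9,1 \right)} \right)} E{\left(6 \right)} = 1 \cdot 32 = 32$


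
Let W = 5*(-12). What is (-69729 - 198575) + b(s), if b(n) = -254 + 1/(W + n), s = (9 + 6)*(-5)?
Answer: -36255331/135 ≈ -2.6856e+5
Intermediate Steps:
W = -60
s = -75 (s = 15*(-5) = -75)
b(n) = -254 + 1/(-60 + n)
(-69729 - 198575) + b(s) = (-69729 - 198575) + (15241 - 254*(-75))/(-60 - 75) = -268304 + (15241 + 19050)/(-135) = -268304 - 1/135*34291 = -268304 - 34291/135 = -36255331/135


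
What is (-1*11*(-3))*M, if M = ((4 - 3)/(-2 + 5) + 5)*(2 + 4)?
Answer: 1056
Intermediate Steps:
M = 32 (M = (1/3 + 5)*6 = (1*(⅓) + 5)*6 = (⅓ + 5)*6 = (16/3)*6 = 32)
(-1*11*(-3))*M = (-1*11*(-3))*32 = -11*(-3)*32 = 33*32 = 1056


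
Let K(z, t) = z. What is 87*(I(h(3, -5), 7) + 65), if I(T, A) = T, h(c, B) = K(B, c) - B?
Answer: 5655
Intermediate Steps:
h(c, B) = 0 (h(c, B) = B - B = 0)
87*(I(h(3, -5), 7) + 65) = 87*(0 + 65) = 87*65 = 5655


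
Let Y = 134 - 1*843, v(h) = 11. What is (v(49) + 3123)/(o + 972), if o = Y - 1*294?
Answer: -3134/31 ≈ -101.10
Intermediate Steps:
Y = -709 (Y = 134 - 843 = -709)
o = -1003 (o = -709 - 1*294 = -709 - 294 = -1003)
(v(49) + 3123)/(o + 972) = (11 + 3123)/(-1003 + 972) = 3134/(-31) = 3134*(-1/31) = -3134/31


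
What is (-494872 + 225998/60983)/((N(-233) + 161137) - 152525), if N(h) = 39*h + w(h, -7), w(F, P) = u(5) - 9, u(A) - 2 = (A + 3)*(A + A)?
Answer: 5029758863/4085861 ≈ 1231.0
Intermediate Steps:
u(A) = 2 + 2*A*(3 + A) (u(A) = 2 + (A + 3)*(A + A) = 2 + (3 + A)*(2*A) = 2 + 2*A*(3 + A))
w(F, P) = 73 (w(F, P) = (2 + 2*5**2 + 6*5) - 9 = (2 + 2*25 + 30) - 9 = (2 + 50 + 30) - 9 = 82 - 9 = 73)
N(h) = 73 + 39*h (N(h) = 39*h + 73 = 73 + 39*h)
(-494872 + 225998/60983)/((N(-233) + 161137) - 152525) = (-494872 + 225998/60983)/(((73 + 39*(-233)) + 161137) - 152525) = (-494872 + 225998*(1/60983))/(((73 - 9087) + 161137) - 152525) = (-494872 + 225998/60983)/((-9014 + 161137) - 152525) = -30178553178/(60983*(152123 - 152525)) = -30178553178/60983/(-402) = -30178553178/60983*(-1/402) = 5029758863/4085861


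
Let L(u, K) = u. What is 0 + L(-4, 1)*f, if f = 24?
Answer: -96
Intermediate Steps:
0 + L(-4, 1)*f = 0 - 4*24 = 0 - 96 = -96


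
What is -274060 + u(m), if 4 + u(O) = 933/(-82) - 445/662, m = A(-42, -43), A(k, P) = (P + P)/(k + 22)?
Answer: -3719486078/13571 ≈ -2.7408e+5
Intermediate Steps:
A(k, P) = 2*P/(22 + k) (A(k, P) = (2*P)/(22 + k) = 2*P/(22 + k))
m = 43/10 (m = 2*(-43)/(22 - 42) = 2*(-43)/(-20) = 2*(-43)*(-1/20) = 43/10 ≈ 4.3000)
u(O) = -217818/13571 (u(O) = -4 + (933/(-82) - 445/662) = -4 + (933*(-1/82) - 445*1/662) = -4 + (-933/82 - 445/662) = -4 - 163534/13571 = -217818/13571)
-274060 + u(m) = -274060 - 217818/13571 = -3719486078/13571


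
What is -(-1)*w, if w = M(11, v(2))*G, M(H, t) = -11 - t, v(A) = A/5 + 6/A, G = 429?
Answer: -30888/5 ≈ -6177.6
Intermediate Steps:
v(A) = 6/A + A/5 (v(A) = A*(⅕) + 6/A = A/5 + 6/A = 6/A + A/5)
w = -30888/5 (w = (-11 - (6/2 + (⅕)*2))*429 = (-11 - (6*(½) + ⅖))*429 = (-11 - (3 + ⅖))*429 = (-11 - 1*17/5)*429 = (-11 - 17/5)*429 = -72/5*429 = -30888/5 ≈ -6177.6)
-(-1)*w = -(-1)*(-30888)/5 = -1*30888/5 = -30888/5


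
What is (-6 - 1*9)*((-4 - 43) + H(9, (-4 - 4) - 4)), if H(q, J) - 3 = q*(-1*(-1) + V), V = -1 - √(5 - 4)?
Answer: 795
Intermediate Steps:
V = -2 (V = -1 - √1 = -1 - 1*1 = -1 - 1 = -2)
H(q, J) = 3 - q (H(q, J) = 3 + q*(-1*(-1) - 2) = 3 + q*(1 - 2) = 3 + q*(-1) = 3 - q)
(-6 - 1*9)*((-4 - 43) + H(9, (-4 - 4) - 4)) = (-6 - 1*9)*((-4 - 43) + (3 - 1*9)) = (-6 - 9)*(-47 + (3 - 9)) = -15*(-47 - 6) = -15*(-53) = 795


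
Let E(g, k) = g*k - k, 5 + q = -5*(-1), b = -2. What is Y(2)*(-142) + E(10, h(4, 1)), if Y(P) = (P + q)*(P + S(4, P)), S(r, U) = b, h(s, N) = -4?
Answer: -36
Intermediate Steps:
S(r, U) = -2
q = 0 (q = -5 - 5*(-1) = -5 + 5 = 0)
E(g, k) = -k + g*k
Y(P) = P*(-2 + P) (Y(P) = (P + 0)*(P - 2) = P*(-2 + P))
Y(2)*(-142) + E(10, h(4, 1)) = (2*(-2 + 2))*(-142) - 4*(-1 + 10) = (2*0)*(-142) - 4*9 = 0*(-142) - 36 = 0 - 36 = -36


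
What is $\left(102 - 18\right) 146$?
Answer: $12264$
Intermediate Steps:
$\left(102 - 18\right) 146 = 84 \cdot 146 = 12264$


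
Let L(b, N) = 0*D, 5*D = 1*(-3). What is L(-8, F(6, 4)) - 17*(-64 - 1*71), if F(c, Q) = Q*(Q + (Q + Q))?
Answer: 2295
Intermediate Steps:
D = -3/5 (D = (1*(-3))/5 = (1/5)*(-3) = -3/5 ≈ -0.60000)
F(c, Q) = 3*Q**2 (F(c, Q) = Q*(Q + 2*Q) = Q*(3*Q) = 3*Q**2)
L(b, N) = 0 (L(b, N) = 0*(-3/5) = 0)
L(-8, F(6, 4)) - 17*(-64 - 1*71) = 0 - 17*(-64 - 1*71) = 0 - 17*(-64 - 71) = 0 - 17*(-135) = 0 + 2295 = 2295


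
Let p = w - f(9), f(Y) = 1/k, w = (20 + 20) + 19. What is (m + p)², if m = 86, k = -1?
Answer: 21316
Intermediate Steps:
w = 59 (w = 40 + 19 = 59)
f(Y) = -1 (f(Y) = 1/(-1) = -1)
p = 60 (p = 59 - 1*(-1) = 59 + 1 = 60)
(m + p)² = (86 + 60)² = 146² = 21316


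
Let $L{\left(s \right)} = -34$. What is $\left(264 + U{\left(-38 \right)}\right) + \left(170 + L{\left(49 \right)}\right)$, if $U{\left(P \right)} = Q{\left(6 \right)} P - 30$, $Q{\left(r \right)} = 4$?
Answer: $218$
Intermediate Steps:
$U{\left(P \right)} = -30 + 4 P$ ($U{\left(P \right)} = 4 P - 30 = -30 + 4 P$)
$\left(264 + U{\left(-38 \right)}\right) + \left(170 + L{\left(49 \right)}\right) = \left(264 + \left(-30 + 4 \left(-38\right)\right)\right) + \left(170 - 34\right) = \left(264 - 182\right) + 136 = 82 + 136 = 218$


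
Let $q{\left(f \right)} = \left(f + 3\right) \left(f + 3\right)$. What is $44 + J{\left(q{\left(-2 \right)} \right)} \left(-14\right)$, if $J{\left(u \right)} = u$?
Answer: $30$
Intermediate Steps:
$q{\left(f \right)} = \left(3 + f\right)^{2}$ ($q{\left(f \right)} = \left(3 + f\right) \left(3 + f\right) = \left(3 + f\right)^{2}$)
$44 + J{\left(q{\left(-2 \right)} \right)} \left(-14\right) = 44 + \left(3 - 2\right)^{2} \left(-14\right) = 44 + 1^{2} \left(-14\right) = 44 + 1 \left(-14\right) = 44 - 14 = 30$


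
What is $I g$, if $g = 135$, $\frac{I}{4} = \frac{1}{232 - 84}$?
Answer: $\frac{135}{37} \approx 3.6486$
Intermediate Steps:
$I = \frac{1}{37}$ ($I = \frac{4}{232 - 84} = \frac{4}{148} = 4 \cdot \frac{1}{148} = \frac{1}{37} \approx 0.027027$)
$I g = \frac{1}{37} \cdot 135 = \frac{135}{37}$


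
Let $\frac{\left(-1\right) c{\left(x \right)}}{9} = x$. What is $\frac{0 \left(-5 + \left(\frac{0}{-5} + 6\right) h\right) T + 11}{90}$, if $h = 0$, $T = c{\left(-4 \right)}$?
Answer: $\frac{11}{90} \approx 0.12222$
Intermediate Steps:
$c{\left(x \right)} = - 9 x$
$T = 36$ ($T = \left(-9\right) \left(-4\right) = 36$)
$\frac{0 \left(-5 + \left(\frac{0}{-5} + 6\right) h\right) T + 11}{90} = \frac{0 \left(-5 + \left(\frac{0}{-5} + 6\right) 0\right) 36 + 11}{90} = \frac{0 \left(-5 + \left(0 \left(- \frac{1}{5}\right) + 6\right) 0\right) 36 + 11}{90} = \frac{0 \left(-5 + \left(0 + 6\right) 0\right) 36 + 11}{90} = \frac{0 \left(-5 + 6 \cdot 0\right) 36 + 11}{90} = \frac{0 \left(-5 + 0\right) 36 + 11}{90} = \frac{0 \left(-5\right) 36 + 11}{90} = \frac{0 \cdot 36 + 11}{90} = \frac{0 + 11}{90} = \frac{1}{90} \cdot 11 = \frac{11}{90}$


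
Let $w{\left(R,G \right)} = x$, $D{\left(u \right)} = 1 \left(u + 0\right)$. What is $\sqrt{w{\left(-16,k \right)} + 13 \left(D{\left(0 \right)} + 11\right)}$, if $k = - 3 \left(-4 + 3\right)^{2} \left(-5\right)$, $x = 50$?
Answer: $\sqrt{193} \approx 13.892$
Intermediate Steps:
$D{\left(u \right)} = u$ ($D{\left(u \right)} = 1 u = u$)
$k = 15$ ($k = - 3 \left(-1\right)^{2} \left(-5\right) = \left(-3\right) 1 \left(-5\right) = \left(-3\right) \left(-5\right) = 15$)
$w{\left(R,G \right)} = 50$
$\sqrt{w{\left(-16,k \right)} + 13 \left(D{\left(0 \right)} + 11\right)} = \sqrt{50 + 13 \left(0 + 11\right)} = \sqrt{50 + 13 \cdot 11} = \sqrt{50 + 143} = \sqrt{193}$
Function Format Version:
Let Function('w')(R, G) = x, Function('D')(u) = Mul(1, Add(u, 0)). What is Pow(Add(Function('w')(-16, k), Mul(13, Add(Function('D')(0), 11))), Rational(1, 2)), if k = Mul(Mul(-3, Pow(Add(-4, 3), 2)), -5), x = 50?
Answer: Pow(193, Rational(1, 2)) ≈ 13.892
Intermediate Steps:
Function('D')(u) = u (Function('D')(u) = Mul(1, u) = u)
k = 15 (k = Mul(Mul(-3, Pow(-1, 2)), -5) = Mul(Mul(-3, 1), -5) = Mul(-3, -5) = 15)
Function('w')(R, G) = 50
Pow(Add(Function('w')(-16, k), Mul(13, Add(Function('D')(0), 11))), Rational(1, 2)) = Pow(Add(50, Mul(13, Add(0, 11))), Rational(1, 2)) = Pow(Add(50, Mul(13, 11)), Rational(1, 2)) = Pow(Add(50, 143), Rational(1, 2)) = Pow(193, Rational(1, 2))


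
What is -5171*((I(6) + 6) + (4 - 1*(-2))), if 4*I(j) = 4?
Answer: -67223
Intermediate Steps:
I(j) = 1 (I(j) = (¼)*4 = 1)
-5171*((I(6) + 6) + (4 - 1*(-2))) = -5171*((1 + 6) + (4 - 1*(-2))) = -5171*(7 + (4 + 2)) = -5171*(7 + 6) = -5171*13 = -67223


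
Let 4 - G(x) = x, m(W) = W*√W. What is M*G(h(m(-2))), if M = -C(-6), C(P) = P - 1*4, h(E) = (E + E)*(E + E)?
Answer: 360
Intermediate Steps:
m(W) = W^(3/2)
h(E) = 4*E² (h(E) = (2*E)*(2*E) = 4*E²)
G(x) = 4 - x
C(P) = -4 + P (C(P) = P - 4 = -4 + P)
M = 10 (M = -(-4 - 6) = -1*(-10) = 10)
M*G(h(m(-2))) = 10*(4 - 4*((-2)^(3/2))²) = 10*(4 - 4*(-2*I*√2)²) = 10*(4 - 4*(-8)) = 10*(4 - 1*(-32)) = 10*(4 + 32) = 10*36 = 360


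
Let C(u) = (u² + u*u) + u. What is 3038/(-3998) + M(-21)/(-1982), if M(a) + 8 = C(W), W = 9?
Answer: -3336495/3962018 ≈ -0.84212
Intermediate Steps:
C(u) = u + 2*u² (C(u) = (u² + u²) + u = 2*u² + u = u + 2*u²)
M(a) = 163 (M(a) = -8 + 9*(1 + 2*9) = -8 + 9*(1 + 18) = -8 + 9*19 = -8 + 171 = 163)
3038/(-3998) + M(-21)/(-1982) = 3038/(-3998) + 163/(-1982) = 3038*(-1/3998) + 163*(-1/1982) = -1519/1999 - 163/1982 = -3336495/3962018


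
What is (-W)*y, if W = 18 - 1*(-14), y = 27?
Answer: -864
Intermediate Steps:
W = 32 (W = 18 + 14 = 32)
(-W)*y = -1*32*27 = -32*27 = -864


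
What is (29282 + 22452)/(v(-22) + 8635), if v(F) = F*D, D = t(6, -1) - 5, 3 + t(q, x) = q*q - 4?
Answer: 51734/8107 ≈ 6.3814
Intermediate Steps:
t(q, x) = -7 + q**2 (t(q, x) = -3 + (q*q - 4) = -3 + (q**2 - 4) = -3 + (-4 + q**2) = -7 + q**2)
D = 24 (D = (-7 + 6**2) - 5 = (-7 + 36) - 5 = 29 - 5 = 24)
v(F) = 24*F (v(F) = F*24 = 24*F)
(29282 + 22452)/(v(-22) + 8635) = (29282 + 22452)/(24*(-22) + 8635) = 51734/(-528 + 8635) = 51734/8107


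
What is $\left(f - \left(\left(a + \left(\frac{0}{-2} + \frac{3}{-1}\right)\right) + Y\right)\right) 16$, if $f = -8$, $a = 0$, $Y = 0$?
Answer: $-80$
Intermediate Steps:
$\left(f - \left(\left(a + \left(\frac{0}{-2} + \frac{3}{-1}\right)\right) + Y\right)\right) 16 = \left(-8 - \left(\left(0 + \left(\frac{0}{-2} + \frac{3}{-1}\right)\right) + 0\right)\right) 16 = \left(-8 - \left(\left(0 + \left(0 \left(- \frac{1}{2}\right) + 3 \left(-1\right)\right)\right) + 0\right)\right) 16 = \left(-8 - \left(\left(0 + \left(0 - 3\right)\right) + 0\right)\right) 16 = \left(-8 - \left(\left(0 - 3\right) + 0\right)\right) 16 = \left(-8 - \left(-3 + 0\right)\right) 16 = \left(-8 - -3\right) 16 = \left(-8 + 3\right) 16 = \left(-5\right) 16 = -80$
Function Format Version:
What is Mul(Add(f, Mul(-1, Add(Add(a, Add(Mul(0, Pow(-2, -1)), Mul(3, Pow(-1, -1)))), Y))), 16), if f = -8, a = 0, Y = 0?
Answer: -80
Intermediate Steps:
Mul(Add(f, Mul(-1, Add(Add(a, Add(Mul(0, Pow(-2, -1)), Mul(3, Pow(-1, -1)))), Y))), 16) = Mul(Add(-8, Mul(-1, Add(Add(0, Add(Mul(0, Pow(-2, -1)), Mul(3, Pow(-1, -1)))), 0))), 16) = Mul(Add(-8, Mul(-1, Add(Add(0, Add(Mul(0, Rational(-1, 2)), Mul(3, -1))), 0))), 16) = Mul(Add(-8, Mul(-1, Add(Add(0, Add(0, -3)), 0))), 16) = Mul(Add(-8, Mul(-1, Add(Add(0, -3), 0))), 16) = Mul(Add(-8, Mul(-1, Add(-3, 0))), 16) = Mul(Add(-8, Mul(-1, -3)), 16) = Mul(Add(-8, 3), 16) = Mul(-5, 16) = -80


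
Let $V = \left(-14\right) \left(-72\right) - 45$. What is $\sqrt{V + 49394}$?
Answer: $\sqrt{50357} \approx 224.4$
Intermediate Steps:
$V = 963$ ($V = 1008 - 45 = 963$)
$\sqrt{V + 49394} = \sqrt{963 + 49394} = \sqrt{50357}$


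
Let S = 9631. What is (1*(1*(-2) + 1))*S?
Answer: -9631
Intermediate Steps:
(1*(1*(-2) + 1))*S = (1*(1*(-2) + 1))*9631 = (1*(-2 + 1))*9631 = (1*(-1))*9631 = -1*9631 = -9631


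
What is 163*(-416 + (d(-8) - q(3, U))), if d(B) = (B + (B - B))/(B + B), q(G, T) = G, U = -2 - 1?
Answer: -136431/2 ≈ -68216.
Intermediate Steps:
U = -3
d(B) = ½ (d(B) = (B + 0)/((2*B)) = B*(1/(2*B)) = ½)
163*(-416 + (d(-8) - q(3, U))) = 163*(-416 + (½ - 1*3)) = 163*(-416 + (½ - 3)) = 163*(-416 - 5/2) = 163*(-837/2) = -136431/2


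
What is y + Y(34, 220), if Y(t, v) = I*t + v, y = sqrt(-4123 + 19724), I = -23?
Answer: -562 + sqrt(15601) ≈ -437.10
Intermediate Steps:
y = sqrt(15601) ≈ 124.90
Y(t, v) = v - 23*t (Y(t, v) = -23*t + v = v - 23*t)
y + Y(34, 220) = sqrt(15601) + (220 - 23*34) = sqrt(15601) + (220 - 782) = sqrt(15601) - 562 = -562 + sqrt(15601)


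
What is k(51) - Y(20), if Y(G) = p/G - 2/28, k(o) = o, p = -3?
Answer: 7171/140 ≈ 51.221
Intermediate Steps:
Y(G) = -1/14 - 3/G (Y(G) = -3/G - 2/28 = -3/G - 2*1/28 = -3/G - 1/14 = -1/14 - 3/G)
k(51) - Y(20) = 51 - (-42 - 1*20)/(14*20) = 51 - (-42 - 20)/(14*20) = 51 - (-62)/(14*20) = 51 - 1*(-31/140) = 51 + 31/140 = 7171/140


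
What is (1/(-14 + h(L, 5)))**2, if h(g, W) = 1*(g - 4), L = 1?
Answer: 1/289 ≈ 0.0034602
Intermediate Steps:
h(g, W) = -4 + g (h(g, W) = 1*(-4 + g) = -4 + g)
(1/(-14 + h(L, 5)))**2 = (1/(-14 + (-4 + 1)))**2 = (1/(-14 - 3))**2 = (1/(-17))**2 = (-1/17)**2 = 1/289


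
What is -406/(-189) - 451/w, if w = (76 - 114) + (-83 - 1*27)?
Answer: 20761/3996 ≈ 5.1954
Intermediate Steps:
w = -148 (w = -38 + (-83 - 27) = -38 - 110 = -148)
-406/(-189) - 451/w = -406/(-189) - 451/(-148) = -406*(-1/189) - 451*(-1/148) = 58/27 + 451/148 = 20761/3996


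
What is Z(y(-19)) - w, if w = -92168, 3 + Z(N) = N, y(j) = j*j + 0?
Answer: 92526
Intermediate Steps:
y(j) = j² (y(j) = j² + 0 = j²)
Z(N) = -3 + N
Z(y(-19)) - w = (-3 + (-19)²) - 1*(-92168) = (-3 + 361) + 92168 = 358 + 92168 = 92526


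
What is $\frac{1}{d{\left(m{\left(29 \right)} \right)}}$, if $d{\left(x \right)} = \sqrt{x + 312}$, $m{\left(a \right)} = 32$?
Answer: $\frac{\sqrt{86}}{172} \approx 0.053916$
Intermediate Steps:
$d{\left(x \right)} = \sqrt{312 + x}$
$\frac{1}{d{\left(m{\left(29 \right)} \right)}} = \frac{1}{\sqrt{312 + 32}} = \frac{1}{\sqrt{344}} = \frac{1}{2 \sqrt{86}} = \frac{\sqrt{86}}{172}$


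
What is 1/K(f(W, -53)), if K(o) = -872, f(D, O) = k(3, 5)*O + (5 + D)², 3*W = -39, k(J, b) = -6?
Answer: -1/872 ≈ -0.0011468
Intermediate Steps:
W = -13 (W = (⅓)*(-39) = -13)
f(D, O) = (5 + D)² - 6*O (f(D, O) = -6*O + (5 + D)² = (5 + D)² - 6*O)
1/K(f(W, -53)) = 1/(-872) = -1/872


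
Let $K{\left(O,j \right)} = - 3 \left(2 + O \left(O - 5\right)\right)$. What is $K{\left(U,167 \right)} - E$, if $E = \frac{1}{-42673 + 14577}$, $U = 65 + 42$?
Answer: $- \frac{920087807}{28096} \approx -32748.0$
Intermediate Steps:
$U = 107$
$K{\left(O,j \right)} = -6 - 3 O \left(-5 + O\right)$ ($K{\left(O,j \right)} = - 3 \left(2 + O \left(-5 + O\right)\right) = -6 - 3 O \left(-5 + O\right)$)
$E = - \frac{1}{28096}$ ($E = \frac{1}{-28096} = - \frac{1}{28096} \approx -3.5592 \cdot 10^{-5}$)
$K{\left(U,167 \right)} - E = \left(-6 - 3 \cdot 107^{2} + 15 \cdot 107\right) - - \frac{1}{28096} = \left(-6 - 34347 + 1605\right) + \frac{1}{28096} = -32748 + \frac{1}{28096} = - \frac{920087807}{28096}$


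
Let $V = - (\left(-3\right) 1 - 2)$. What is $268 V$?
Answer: $1340$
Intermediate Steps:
$V = 5$ ($V = - (-3 - 2) = \left(-1\right) \left(-5\right) = 5$)
$268 V = 268 \cdot 5 = 1340$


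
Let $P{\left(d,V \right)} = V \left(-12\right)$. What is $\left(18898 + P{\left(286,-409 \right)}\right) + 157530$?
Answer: $181336$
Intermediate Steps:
$P{\left(d,V \right)} = - 12 V$
$\left(18898 + P{\left(286,-409 \right)}\right) + 157530 = \left(18898 - -4908\right) + 157530 = \left(18898 + 4908\right) + 157530 = 23806 + 157530 = 181336$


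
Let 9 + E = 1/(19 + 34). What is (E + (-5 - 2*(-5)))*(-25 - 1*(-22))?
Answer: 633/53 ≈ 11.943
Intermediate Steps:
E = -476/53 (E = -9 + 1/(19 + 34) = -9 + 1/53 = -476/53 ≈ -8.9811)
(E + (-5 - 2*(-5)))*(-25 - 1*(-22)) = (-476/53 + (-5 - 2*(-5)))*(-25 - 1*(-22)) = (-476/53 + (-5 + 10))*(-25 + 22) = (-476/53 + 5)*(-3) = -211/53*(-3) = 633/53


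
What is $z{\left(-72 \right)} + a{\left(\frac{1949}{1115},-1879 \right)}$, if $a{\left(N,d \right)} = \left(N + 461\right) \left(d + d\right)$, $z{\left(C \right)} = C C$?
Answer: $- \frac{1933212552}{1115} \approx -1.7338 \cdot 10^{6}$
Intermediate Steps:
$z{\left(C \right)} = C^{2}$
$a{\left(N,d \right)} = 2 d \left(461 + N\right)$ ($a{\left(N,d \right)} = \left(461 + N\right) 2 d = 2 d \left(461 + N\right)$)
$z{\left(-72 \right)} + a{\left(\frac{1949}{1115},-1879 \right)} = \left(-72\right)^{2} + 2 \left(-1879\right) \left(461 + \frac{1949}{1115}\right) = 5184 + 2 \left(-1879\right) \left(461 + 1949 \cdot \frac{1}{1115}\right) = 5184 + 2 \left(-1879\right) \left(461 + \frac{1949}{1115}\right) = 5184 + 2 \left(-1879\right) \frac{515964}{1115} = 5184 - \frac{1938992712}{1115} = - \frac{1933212552}{1115}$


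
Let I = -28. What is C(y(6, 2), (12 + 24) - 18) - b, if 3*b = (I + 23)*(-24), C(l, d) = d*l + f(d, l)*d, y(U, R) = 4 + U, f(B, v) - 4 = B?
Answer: 536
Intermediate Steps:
f(B, v) = 4 + B
C(l, d) = d*l + d*(4 + d) (C(l, d) = d*l + (4 + d)*d = d*l + d*(4 + d))
b = 40 (b = ((-28 + 23)*(-24))/3 = (-5*(-24))/3 = (1/3)*120 = 40)
C(y(6, 2), (12 + 24) - 18) - b = ((12 + 24) - 18)*(4 + ((12 + 24) - 18) + (4 + 6)) - 1*40 = (36 - 18)*(4 + (36 - 18) + 10) - 40 = 18*(4 + 18 + 10) - 40 = 18*32 - 40 = 576 - 40 = 536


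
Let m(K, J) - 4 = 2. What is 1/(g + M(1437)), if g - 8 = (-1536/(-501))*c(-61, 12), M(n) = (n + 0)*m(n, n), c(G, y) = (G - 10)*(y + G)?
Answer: 167/3222458 ≈ 5.1824e-5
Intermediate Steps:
m(K, J) = 6 (m(K, J) = 4 + 2 = 6)
c(G, y) = (-10 + G)*(G + y)
M(n) = 6*n (M(n) = (n + 0)*6 = n*6 = 6*n)
g = 1782584/167 (g = 8 + (-1536/(-501))*((-61)**2 - 10*(-61) - 10*12 - 61*12) = 8 + (-1536*(-1/501))*(3721 + 610 - 120 - 732) = 8 + (512/167)*3479 = 8 + 1781248/167 = 1782584/167 ≈ 10674.)
1/(g + M(1437)) = 1/(1782584/167 + 6*1437) = 1/(1782584/167 + 8622) = 1/(3222458/167) = 167/3222458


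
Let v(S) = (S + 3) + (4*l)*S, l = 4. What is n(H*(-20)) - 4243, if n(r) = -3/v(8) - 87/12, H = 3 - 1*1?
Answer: -2363151/556 ≈ -4250.3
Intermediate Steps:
H = 2 (H = 3 - 1 = 2)
v(S) = 3 + 17*S (v(S) = (S + 3) + (4*4)*S = (3 + S) + 16*S = 3 + 17*S)
n(r) = -4043/556 (n(r) = -3/(3 + 17*8) - 87/12 = -3/(3 + 136) - 87*1/12 = -3/139 - 29/4 = -4043/556)
n(H*(-20)) - 4243 = -4043/556 - 4243 = -2363151/556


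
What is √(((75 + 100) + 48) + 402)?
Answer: 25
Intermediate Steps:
√(((75 + 100) + 48) + 402) = √((175 + 48) + 402) = √(223 + 402) = √625 = 25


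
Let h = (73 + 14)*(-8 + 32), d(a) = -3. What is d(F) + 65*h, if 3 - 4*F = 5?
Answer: 135717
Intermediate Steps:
F = -1/2 (F = 3/4 - 1/4*5 = 3/4 - 5/4 = -1/2 ≈ -0.50000)
h = 2088 (h = 87*24 = 2088)
d(F) + 65*h = -3 + 65*2088 = -3 + 135720 = 135717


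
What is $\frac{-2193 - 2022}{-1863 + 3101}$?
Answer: $- \frac{4215}{1238} \approx -3.4047$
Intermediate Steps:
$\frac{-2193 - 2022}{-1863 + 3101} = - \frac{4215}{1238}$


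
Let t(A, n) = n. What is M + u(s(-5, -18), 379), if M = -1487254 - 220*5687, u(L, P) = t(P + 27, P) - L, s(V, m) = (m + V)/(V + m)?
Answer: -2738016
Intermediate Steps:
s(V, m) = 1 (s(V, m) = (V + m)/(V + m) = 1)
u(L, P) = P - L
M = -2738394 (M = -1487254 - 1251140 = -2738394)
M + u(s(-5, -18), 379) = -2738394 + (379 - 1*1) = -2738394 + (379 - 1) = -2738394 + 378 = -2738016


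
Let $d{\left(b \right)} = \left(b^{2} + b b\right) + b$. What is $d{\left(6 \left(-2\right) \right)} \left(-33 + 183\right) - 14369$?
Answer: $27031$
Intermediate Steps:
$d{\left(b \right)} = b + 2 b^{2}$ ($d{\left(b \right)} = \left(b^{2} + b^{2}\right) + b = 2 b^{2} + b = b + 2 b^{2}$)
$d{\left(6 \left(-2\right) \right)} \left(-33 + 183\right) - 14369 = 6 \left(-2\right) \left(1 + 2 \cdot 6 \left(-2\right)\right) \left(-33 + 183\right) - 14369 = - 12 \left(1 + 2 \left(-12\right)\right) 150 - 14369 = - 12 \left(1 - 24\right) 150 - 14369 = \left(-12\right) \left(-23\right) 150 - 14369 = 276 \cdot 150 - 14369 = 41400 - 14369 = 27031$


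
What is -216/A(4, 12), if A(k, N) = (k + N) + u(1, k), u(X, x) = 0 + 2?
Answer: -12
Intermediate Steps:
u(X, x) = 2
A(k, N) = 2 + N + k (A(k, N) = (k + N) + 2 = (N + k) + 2 = 2 + N + k)
-216/A(4, 12) = -216/(2 + 12 + 4) = -216/18 = -216*1/18 = -12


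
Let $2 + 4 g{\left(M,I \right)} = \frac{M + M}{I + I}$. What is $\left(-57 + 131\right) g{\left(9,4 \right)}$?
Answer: $\frac{37}{8} \approx 4.625$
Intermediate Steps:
$g{\left(M,I \right)} = - \frac{1}{2} + \frac{M}{4 I}$ ($g{\left(M,I \right)} = - \frac{1}{2} + \frac{\left(M + M\right) \frac{1}{I + I}}{4} = - \frac{1}{2} + \frac{2 M \frac{1}{2 I}}{4} = - \frac{1}{2} + \frac{M \frac{1}{I}}{4} = - \frac{1}{2} + \frac{M}{4 I}$)
$\left(-57 + 131\right) g{\left(9,4 \right)} = \left(-57 + 131\right) \frac{9 - 8}{4 \cdot 4} = 74 \cdot \frac{1}{4} \cdot \frac{1}{4} \left(9 - 8\right) = 74 \cdot \frac{1}{4} \cdot \frac{1}{4} \cdot 1 = 74 \cdot \frac{1}{16} = \frac{37}{8}$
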